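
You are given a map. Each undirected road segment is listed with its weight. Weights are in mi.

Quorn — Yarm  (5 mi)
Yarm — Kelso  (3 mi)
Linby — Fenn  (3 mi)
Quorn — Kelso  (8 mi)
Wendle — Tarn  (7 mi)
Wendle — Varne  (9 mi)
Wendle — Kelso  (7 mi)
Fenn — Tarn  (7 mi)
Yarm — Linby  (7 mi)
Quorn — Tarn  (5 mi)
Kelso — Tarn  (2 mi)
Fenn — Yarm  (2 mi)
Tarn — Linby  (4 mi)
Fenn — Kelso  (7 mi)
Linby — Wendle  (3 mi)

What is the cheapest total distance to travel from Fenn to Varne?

15 mi

Shortest distances from Fenn:
Fenn: 0
Yarm: 2  (via Fenn)
Linby: 3  (via Fenn)
Kelso: 5  (via Yarm)
Wendle: 6  (via Linby)
Tarn: 7  (via Fenn)
Quorn: 7  (via Yarm)
Varne: 15  (via Wendle)
Shortest route: Fenn–Linby–Wendle–Varne = 15 mi.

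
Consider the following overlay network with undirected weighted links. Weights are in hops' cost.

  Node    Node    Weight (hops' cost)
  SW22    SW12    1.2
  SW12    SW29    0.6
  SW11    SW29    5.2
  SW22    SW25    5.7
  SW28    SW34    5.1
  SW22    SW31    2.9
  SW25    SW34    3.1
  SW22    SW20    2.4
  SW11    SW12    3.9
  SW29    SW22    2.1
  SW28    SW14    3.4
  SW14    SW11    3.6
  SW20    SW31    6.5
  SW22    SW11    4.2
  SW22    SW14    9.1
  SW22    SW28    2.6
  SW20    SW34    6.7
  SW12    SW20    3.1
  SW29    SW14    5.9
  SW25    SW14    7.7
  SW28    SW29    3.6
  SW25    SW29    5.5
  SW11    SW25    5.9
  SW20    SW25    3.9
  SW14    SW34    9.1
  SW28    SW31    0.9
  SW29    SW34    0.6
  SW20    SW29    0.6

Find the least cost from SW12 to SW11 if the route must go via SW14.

Shortest SW12→SW14: SW12–SW29–SW14 = 6.5
Shortest SW14→SW11: SW14–SW11 = 3.6
Total via SW14: 6.5 + 3.6 = 10.1 hops' cost.

10.1 hops' cost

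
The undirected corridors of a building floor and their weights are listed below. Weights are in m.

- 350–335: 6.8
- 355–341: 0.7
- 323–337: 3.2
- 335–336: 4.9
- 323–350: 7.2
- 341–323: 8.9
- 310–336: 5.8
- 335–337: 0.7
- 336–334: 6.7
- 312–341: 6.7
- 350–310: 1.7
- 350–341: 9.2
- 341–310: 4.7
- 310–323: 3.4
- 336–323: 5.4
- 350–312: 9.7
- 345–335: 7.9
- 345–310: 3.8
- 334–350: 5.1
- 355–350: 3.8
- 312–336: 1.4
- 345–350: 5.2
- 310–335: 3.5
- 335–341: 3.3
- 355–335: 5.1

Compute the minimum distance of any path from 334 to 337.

Candidate routes:
334 → 350 → 335 → 337: 5.1+6.8+0.7 = 12.6
334 → 350 → 310 → 323 → 337: 5.1+1.7+3.4+3.2 = 13.4
334 → 350 → 310 → 335 → 337: 5.1+1.7+3.5+0.7 = 11
334 → 336 → 335 → 337: 6.7+4.9+0.7 = 12.3
Cheapest is 334 → 350 → 310 → 335 → 337 at 11 m.

11 m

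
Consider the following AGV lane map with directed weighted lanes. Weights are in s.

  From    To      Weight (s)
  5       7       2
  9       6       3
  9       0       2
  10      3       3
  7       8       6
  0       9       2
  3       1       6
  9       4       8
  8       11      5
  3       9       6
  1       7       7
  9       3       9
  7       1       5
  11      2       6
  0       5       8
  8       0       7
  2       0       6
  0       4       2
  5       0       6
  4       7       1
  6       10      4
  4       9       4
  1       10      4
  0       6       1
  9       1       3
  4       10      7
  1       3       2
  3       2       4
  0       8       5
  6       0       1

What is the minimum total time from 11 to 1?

17 s

Shortest distances from 11:
11: 0
2: 6  (via 11)
0: 12  (via 2)
6: 13  (via 0)
4: 14  (via 0)
9: 14  (via 0)
7: 15  (via 4)
1: 17  (via 9)
Shortest route: 11 → 2 → 0 → 9 → 1 = 17 s.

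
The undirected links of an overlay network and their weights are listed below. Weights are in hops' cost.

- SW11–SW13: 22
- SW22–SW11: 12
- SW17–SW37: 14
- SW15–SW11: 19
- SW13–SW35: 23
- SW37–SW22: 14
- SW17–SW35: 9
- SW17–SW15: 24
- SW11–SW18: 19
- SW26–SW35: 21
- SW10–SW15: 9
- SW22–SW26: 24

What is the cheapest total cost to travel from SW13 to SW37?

46 hops' cost

Compare a few routes:
SW13 - SW11 - SW22 - SW37: 22+12+14 = 48
SW13 - SW35 - SW26 - SW22 - SW37: 23+21+24+14 = 82
SW13 - SW11 - SW15 - SW17 - SW37: 22+19+24+14 = 79
SW13 - SW35 - SW17 - SW37: 23+9+14 = 46
Cheapest is SW13 - SW35 - SW17 - SW37 at 46 hops' cost.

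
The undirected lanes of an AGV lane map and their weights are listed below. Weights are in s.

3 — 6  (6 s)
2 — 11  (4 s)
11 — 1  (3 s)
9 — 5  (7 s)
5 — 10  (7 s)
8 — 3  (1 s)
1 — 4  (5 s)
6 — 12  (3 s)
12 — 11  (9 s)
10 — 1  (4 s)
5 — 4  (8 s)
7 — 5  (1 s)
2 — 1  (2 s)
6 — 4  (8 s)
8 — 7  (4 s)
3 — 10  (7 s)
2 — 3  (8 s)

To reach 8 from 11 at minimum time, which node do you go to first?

Candidate routes:
11 - 2 - 3 - 8: 4+8+1 = 13
11 - 1 - 2 - 3 - 8: 3+2+8+1 = 14
The minimum is 13 s via 11 - 2 - 3 - 8.
So from 11 the first move is to 2.

2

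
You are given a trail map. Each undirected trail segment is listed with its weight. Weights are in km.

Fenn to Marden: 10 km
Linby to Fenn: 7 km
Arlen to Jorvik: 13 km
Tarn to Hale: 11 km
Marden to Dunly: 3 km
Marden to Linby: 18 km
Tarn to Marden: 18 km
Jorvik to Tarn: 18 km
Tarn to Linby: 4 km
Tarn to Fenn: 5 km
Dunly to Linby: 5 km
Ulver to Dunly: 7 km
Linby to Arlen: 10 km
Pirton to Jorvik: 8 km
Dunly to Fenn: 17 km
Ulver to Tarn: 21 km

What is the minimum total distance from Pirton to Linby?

30 km

Enumerating some paths:
Pirton - Jorvik - Tarn - Fenn - Linby: 8+18+5+7 = 38
Pirton - Jorvik - Tarn - Linby: 8+18+4 = 30
Pirton - Jorvik - Arlen - Linby: 8+13+10 = 31
The minimum is 30 km via Pirton - Jorvik - Tarn - Linby.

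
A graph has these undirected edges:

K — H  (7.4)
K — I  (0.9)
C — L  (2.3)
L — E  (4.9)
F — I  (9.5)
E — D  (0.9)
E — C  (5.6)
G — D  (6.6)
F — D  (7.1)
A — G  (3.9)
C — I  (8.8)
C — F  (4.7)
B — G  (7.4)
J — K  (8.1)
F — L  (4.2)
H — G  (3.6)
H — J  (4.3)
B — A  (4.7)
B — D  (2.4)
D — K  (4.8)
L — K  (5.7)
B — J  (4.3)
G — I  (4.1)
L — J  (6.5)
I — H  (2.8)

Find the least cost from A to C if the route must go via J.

17.8

Shortest A→J: A–B–J = 9
Best J to C: J–L–C costing 8.8
Total via J: 9 + 8.8 = 17.8.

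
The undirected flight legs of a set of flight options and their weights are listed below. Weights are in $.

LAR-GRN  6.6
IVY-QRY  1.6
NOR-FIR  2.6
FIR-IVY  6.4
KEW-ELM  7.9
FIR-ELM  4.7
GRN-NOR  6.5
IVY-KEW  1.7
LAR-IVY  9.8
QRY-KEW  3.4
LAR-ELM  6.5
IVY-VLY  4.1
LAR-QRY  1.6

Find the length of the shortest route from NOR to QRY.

$10.6

Shortest distances from NOR:
NOR: 0
FIR: 2.6  (via NOR)
GRN: 6.5  (via NOR)
ELM: 7.3  (via FIR)
IVY: 9  (via FIR)
QRY: 10.6  (via IVY)
Shortest route: NOR–FIR–IVY–QRY = $10.6.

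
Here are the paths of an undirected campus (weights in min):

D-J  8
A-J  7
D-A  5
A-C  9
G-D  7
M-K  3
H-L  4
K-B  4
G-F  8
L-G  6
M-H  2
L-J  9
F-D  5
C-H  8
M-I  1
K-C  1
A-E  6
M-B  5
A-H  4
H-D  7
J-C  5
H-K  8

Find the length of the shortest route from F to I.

15 min

Running Dijkstra from F:
F: 0
D: 5  (via F)
G: 8  (via F)
A: 10  (via D)
H: 12  (via D)
J: 13  (via D)
L: 14  (via G)
M: 14  (via H)
I: 15  (via M)
Shortest route: F → D → H → M → I = 15 min.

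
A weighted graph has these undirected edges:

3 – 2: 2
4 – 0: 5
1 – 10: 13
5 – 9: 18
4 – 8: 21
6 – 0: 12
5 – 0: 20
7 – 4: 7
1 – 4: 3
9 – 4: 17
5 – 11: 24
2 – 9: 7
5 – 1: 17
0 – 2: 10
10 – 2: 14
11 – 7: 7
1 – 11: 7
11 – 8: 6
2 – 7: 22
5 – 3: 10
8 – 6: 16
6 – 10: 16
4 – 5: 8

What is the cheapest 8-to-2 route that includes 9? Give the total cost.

Best 8 to 9: 8–11–1–4–9 costing 33
Best 9 to 2: 9–2 costing 7
Total via 9: 33 + 7 = 40.

40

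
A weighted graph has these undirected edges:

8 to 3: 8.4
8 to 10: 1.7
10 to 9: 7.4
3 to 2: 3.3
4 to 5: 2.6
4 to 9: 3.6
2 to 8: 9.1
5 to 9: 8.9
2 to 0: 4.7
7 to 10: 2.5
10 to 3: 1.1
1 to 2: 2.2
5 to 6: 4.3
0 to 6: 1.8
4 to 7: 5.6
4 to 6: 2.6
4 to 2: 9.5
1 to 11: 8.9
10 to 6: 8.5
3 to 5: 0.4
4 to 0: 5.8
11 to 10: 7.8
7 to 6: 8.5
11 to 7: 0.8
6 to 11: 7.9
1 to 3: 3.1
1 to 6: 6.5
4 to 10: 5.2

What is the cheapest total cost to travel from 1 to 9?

Settle nodes by increasing distance from 1:
1: 0
2: 2.2  (via 1)
3: 3.1  (via 1)
5: 3.5  (via 3)
10: 4.2  (via 3)
8: 5.9  (via 10)
4: 6.1  (via 5)
6: 6.5  (via 1)
7: 6.7  (via 10)
0: 6.9  (via 2)
11: 7.5  (via 7)
9: 9.7  (via 4)
Shortest route: 1–3–5–4–9 = 9.7.

9.7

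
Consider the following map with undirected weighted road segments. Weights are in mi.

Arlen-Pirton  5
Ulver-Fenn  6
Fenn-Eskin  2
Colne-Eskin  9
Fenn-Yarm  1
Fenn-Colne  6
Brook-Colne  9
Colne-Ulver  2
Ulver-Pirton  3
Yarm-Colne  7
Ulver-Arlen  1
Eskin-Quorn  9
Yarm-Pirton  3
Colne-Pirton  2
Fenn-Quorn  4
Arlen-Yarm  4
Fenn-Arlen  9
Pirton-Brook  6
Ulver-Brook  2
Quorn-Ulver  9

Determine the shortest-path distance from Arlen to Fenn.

Settle nodes by increasing distance from Arlen:
Arlen: 0
Ulver: 1  (via Arlen)
Colne: 3  (via Ulver)
Brook: 3  (via Ulver)
Yarm: 4  (via Arlen)
Pirton: 4  (via Ulver)
Fenn: 5  (via Yarm)
Shortest route: Arlen–Yarm–Fenn = 5 mi.

5 mi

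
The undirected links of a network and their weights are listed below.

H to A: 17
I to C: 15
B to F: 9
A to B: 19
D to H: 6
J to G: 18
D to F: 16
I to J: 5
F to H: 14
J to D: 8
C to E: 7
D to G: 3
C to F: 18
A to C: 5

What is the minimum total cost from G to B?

Shortest distances from G:
G: 0
D: 3  (via G)
H: 9  (via D)
J: 11  (via D)
I: 16  (via J)
F: 19  (via D)
A: 26  (via H)
B: 28  (via F)
Shortest route: G → D → F → B = 28.

28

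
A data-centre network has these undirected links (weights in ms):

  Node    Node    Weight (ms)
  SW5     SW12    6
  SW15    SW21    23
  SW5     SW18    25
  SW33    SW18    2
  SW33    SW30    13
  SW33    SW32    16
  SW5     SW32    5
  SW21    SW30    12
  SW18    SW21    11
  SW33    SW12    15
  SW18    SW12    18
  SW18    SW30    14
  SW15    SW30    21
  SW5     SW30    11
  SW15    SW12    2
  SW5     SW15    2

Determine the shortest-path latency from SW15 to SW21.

23 ms

Enumerating some paths:
SW15–SW5–SW30–SW21: 2+11+12 = 25
SW15–SW12–SW33–SW18–SW21: 2+15+2+11 = 30
SW15–SW21: 23 = 23
The minimum is 23 ms via SW15–SW21.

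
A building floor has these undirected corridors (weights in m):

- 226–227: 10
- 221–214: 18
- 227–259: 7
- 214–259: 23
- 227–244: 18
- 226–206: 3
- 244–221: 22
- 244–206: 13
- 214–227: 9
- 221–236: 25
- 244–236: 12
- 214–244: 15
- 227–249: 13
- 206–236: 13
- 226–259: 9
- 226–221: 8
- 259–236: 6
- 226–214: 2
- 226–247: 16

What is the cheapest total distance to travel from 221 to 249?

Running Dijkstra from 221:
221: 0
226: 8  (via 221)
214: 10  (via 226)
206: 11  (via 226)
259: 17  (via 226)
227: 18  (via 226)
244: 22  (via 221)
236: 23  (via 259)
247: 24  (via 226)
249: 31  (via 227)
Shortest route: 221–226–227–249 = 31 m.

31 m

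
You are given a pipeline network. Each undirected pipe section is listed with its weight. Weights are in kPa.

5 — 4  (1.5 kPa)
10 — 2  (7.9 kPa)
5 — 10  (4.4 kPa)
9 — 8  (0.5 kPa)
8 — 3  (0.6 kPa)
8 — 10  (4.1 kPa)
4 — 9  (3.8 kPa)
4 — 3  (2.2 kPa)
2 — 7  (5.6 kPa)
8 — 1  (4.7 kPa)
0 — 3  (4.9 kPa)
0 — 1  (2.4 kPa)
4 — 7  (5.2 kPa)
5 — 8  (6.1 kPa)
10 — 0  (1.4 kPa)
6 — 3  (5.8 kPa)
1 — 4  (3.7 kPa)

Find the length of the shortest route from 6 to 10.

Running Dijkstra from 6:
6: 0
3: 5.8  (via 6)
8: 6.4  (via 3)
9: 6.9  (via 8)
4: 8  (via 3)
5: 9.5  (via 4)
10: 10.5  (via 8)
Shortest route: 6 → 3 → 8 → 10 = 10.5 kPa.

10.5 kPa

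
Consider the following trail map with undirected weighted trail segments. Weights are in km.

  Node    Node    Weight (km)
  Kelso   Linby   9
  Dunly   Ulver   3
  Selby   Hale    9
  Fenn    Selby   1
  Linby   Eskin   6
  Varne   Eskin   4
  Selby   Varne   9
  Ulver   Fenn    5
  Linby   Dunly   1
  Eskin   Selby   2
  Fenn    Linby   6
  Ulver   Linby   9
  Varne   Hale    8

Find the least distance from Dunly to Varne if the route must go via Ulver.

15 km

Shortest Dunly→Ulver: Dunly–Ulver = 3
Best Ulver to Varne: Ulver–Fenn–Selby–Eskin–Varne costing 12
Total via Ulver: 3 + 12 = 15 km.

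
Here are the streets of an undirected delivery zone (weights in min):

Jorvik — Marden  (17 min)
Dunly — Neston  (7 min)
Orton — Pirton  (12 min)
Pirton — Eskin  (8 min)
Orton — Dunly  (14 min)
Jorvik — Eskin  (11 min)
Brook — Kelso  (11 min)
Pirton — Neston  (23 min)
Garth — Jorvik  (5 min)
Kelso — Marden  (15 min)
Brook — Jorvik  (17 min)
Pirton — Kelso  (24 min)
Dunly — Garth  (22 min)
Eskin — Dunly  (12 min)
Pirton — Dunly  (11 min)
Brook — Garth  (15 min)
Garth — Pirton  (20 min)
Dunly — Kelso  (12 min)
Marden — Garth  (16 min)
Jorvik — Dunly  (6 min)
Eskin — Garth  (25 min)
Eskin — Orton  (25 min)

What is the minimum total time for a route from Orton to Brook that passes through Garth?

Shortest Orton→Garth: Orton–Dunly–Jorvik–Garth = 25
Best Garth to Brook: Garth–Brook costing 15
Total via Garth: 25 + 15 = 40 min.

40 min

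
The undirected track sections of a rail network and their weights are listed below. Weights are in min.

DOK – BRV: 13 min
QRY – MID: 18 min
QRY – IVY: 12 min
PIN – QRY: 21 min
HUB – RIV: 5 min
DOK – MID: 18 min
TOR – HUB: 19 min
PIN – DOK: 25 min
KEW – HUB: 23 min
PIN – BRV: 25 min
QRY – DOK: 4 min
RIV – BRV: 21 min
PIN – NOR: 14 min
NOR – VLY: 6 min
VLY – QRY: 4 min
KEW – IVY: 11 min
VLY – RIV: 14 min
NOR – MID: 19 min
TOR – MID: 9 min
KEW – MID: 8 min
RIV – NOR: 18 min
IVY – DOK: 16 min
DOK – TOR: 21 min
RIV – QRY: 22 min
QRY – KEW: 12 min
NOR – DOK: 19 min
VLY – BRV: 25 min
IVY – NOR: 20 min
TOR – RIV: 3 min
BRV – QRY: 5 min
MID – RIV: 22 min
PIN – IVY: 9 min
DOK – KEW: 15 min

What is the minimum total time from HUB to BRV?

26 min

Candidate routes:
HUB - RIV - BRV: 5+21 = 26
HUB - RIV - QRY - BRV: 5+22+5 = 32
HUB - RIV - VLY - QRY - BRV: 5+14+4+5 = 28
The minimum is 26 min via HUB - RIV - BRV.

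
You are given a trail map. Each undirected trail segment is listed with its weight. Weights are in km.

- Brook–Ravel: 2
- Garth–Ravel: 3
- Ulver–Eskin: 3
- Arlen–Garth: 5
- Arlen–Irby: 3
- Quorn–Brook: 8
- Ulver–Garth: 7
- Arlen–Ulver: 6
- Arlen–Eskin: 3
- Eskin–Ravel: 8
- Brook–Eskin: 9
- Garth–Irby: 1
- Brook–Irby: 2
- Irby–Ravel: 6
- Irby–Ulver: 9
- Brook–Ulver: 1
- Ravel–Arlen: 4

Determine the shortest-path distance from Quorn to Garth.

Running Dijkstra from Quorn:
Quorn: 0
Brook: 8  (via Quorn)
Ulver: 9  (via Brook)
Ravel: 10  (via Brook)
Irby: 10  (via Brook)
Garth: 11  (via Irby)
Shortest route: Quorn → Brook → Irby → Garth = 11 km.

11 km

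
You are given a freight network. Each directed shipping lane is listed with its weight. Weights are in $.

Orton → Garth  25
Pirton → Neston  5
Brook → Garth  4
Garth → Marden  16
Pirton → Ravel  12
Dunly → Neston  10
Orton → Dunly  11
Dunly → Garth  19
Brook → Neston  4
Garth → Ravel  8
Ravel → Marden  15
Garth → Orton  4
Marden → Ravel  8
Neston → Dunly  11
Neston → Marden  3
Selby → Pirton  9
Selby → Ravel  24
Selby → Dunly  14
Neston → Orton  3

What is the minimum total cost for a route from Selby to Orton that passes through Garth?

$37

Best Selby to Garth: Selby–Dunly–Garth costing 33
Shortest Garth→Orton: Garth–Orton = 4
Total via Garth: 33 + 4 = $37.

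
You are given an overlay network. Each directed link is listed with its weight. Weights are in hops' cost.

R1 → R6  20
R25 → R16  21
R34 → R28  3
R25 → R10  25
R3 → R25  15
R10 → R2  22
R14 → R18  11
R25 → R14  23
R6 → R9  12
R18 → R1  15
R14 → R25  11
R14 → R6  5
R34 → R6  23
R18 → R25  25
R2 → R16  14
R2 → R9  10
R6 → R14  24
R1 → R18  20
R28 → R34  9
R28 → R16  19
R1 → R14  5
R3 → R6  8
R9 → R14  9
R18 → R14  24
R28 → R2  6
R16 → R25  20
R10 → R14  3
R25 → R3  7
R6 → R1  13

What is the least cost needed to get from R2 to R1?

37 hops' cost

Enumerating some paths:
R2–R9–R14–R18–R1: 10+9+11+15 = 45
R2–R9–R14–R25–R3–R6–R1: 10+9+11+7+8+13 = 58
R2–R16–R25–R3–R6–R1: 14+20+7+8+13 = 62
R2–R9–R14–R6–R1: 10+9+5+13 = 37
The minimum is 37 hops' cost via R2–R9–R14–R6–R1.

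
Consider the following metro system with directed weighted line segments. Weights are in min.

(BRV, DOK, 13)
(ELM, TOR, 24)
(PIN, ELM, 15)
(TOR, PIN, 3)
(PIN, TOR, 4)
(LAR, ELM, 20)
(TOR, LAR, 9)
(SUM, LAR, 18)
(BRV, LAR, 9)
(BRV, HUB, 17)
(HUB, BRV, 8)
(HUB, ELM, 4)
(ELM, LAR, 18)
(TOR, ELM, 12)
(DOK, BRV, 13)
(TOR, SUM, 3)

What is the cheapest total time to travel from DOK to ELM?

Compare a few routes:
DOK → BRV → LAR → ELM: 13+9+20 = 42
DOK → BRV → HUB → ELM: 13+17+4 = 34
Cheapest is DOK → BRV → HUB → ELM at 34 min.

34 min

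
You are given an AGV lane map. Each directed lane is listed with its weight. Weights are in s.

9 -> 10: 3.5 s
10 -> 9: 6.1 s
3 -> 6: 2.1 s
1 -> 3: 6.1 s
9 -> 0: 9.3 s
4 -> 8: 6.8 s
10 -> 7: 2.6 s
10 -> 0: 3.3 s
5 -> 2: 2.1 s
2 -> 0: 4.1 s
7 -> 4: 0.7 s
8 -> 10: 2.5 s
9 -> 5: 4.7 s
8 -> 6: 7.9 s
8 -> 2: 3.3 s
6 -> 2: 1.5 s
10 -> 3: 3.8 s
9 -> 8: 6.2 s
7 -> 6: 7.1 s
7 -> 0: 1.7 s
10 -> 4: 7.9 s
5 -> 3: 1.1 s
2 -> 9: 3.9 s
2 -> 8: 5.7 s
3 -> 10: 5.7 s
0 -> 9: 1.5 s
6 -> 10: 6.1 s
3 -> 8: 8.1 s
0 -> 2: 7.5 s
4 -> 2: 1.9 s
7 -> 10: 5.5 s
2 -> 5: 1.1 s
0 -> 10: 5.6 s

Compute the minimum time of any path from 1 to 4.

Shortest distances from 1:
1: 0
3: 6.1  (via 1)
6: 8.2  (via 3)
2: 9.7  (via 6)
5: 10.8  (via 2)
10: 11.8  (via 3)
9: 13.6  (via 2)
0: 13.8  (via 2)
8: 14.2  (via 3)
7: 14.4  (via 10)
4: 15.1  (via 7)
Shortest route: 1 → 3 → 10 → 7 → 4 = 15.1 s.

15.1 s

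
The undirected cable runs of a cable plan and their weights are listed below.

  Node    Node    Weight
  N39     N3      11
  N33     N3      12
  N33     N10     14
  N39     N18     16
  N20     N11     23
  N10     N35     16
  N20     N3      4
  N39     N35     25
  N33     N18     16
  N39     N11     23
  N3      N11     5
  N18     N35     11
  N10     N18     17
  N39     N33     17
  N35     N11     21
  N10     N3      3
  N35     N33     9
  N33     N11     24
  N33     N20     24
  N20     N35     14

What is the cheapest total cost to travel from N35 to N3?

Candidate routes:
N35 - N10 - N3: 16+3 = 19
N35 - N20 - N3: 14+4 = 18
The minimum is 18 via N35 - N20 - N3.

18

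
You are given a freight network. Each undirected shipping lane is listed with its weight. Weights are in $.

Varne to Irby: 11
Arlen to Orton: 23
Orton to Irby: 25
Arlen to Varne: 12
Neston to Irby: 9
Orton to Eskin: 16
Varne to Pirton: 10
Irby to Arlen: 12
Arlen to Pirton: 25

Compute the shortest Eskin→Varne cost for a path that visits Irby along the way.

$52

Shortest Eskin→Irby: Eskin–Orton–Irby = 41
Shortest Irby→Varne: Irby–Varne = 11
Total via Irby: 41 + 11 = $52.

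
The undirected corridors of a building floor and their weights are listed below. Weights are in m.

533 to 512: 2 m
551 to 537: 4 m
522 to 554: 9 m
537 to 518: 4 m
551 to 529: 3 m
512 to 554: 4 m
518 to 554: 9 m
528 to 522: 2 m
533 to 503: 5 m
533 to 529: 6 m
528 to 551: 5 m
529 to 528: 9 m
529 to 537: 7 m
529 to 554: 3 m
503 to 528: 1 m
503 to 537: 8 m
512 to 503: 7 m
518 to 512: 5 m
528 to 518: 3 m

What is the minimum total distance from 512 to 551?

10 m

Running Dijkstra from 512:
512: 0
533: 2  (via 512)
554: 4  (via 512)
518: 5  (via 512)
529: 7  (via 554)
503: 7  (via 512)
528: 8  (via 518)
537: 9  (via 518)
551: 10  (via 529)
Shortest route: 512 → 554 → 529 → 551 = 10 m.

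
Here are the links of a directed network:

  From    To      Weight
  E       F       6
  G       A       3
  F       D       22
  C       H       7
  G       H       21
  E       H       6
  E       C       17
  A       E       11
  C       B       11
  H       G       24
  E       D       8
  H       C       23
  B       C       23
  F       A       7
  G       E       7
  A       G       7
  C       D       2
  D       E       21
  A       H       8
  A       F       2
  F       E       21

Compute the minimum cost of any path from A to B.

Enumerating some paths:
A–H–C–B: 8+23+11 = 42
A–E–C–B: 11+17+11 = 39
The minimum is 39 via A–E–C–B.

39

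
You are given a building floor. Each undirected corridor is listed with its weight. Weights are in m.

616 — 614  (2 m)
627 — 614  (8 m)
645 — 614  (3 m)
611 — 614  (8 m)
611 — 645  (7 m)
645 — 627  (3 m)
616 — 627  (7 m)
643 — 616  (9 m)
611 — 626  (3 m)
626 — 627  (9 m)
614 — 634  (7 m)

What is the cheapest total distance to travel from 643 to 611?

19 m

Enumerating some paths:
643 → 616 → 614 → 611: 9+2+8 = 19
643 → 616 → 627 → 645 → 611: 9+7+3+7 = 26
643 → 616 → 627 → 626 → 611: 9+7+9+3 = 28
643 → 616 → 614 → 645 → 611: 9+2+3+7 = 21
The minimum is 19 m via 643 → 616 → 614 → 611.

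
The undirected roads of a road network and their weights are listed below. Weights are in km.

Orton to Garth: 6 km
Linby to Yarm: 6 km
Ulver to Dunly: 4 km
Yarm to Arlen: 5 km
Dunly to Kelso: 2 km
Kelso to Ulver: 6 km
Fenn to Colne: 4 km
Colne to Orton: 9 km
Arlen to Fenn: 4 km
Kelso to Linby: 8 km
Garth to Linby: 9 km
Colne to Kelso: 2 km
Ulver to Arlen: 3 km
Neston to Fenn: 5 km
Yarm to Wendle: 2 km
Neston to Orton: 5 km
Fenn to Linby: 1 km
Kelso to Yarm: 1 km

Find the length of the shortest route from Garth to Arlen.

14 km

Compare a few routes:
Garth–Linby–Fenn–Arlen: 9+1+4 = 14
Garth–Orton–Neston–Fenn–Arlen: 6+5+5+4 = 20
The minimum is 14 km via Garth–Linby–Fenn–Arlen.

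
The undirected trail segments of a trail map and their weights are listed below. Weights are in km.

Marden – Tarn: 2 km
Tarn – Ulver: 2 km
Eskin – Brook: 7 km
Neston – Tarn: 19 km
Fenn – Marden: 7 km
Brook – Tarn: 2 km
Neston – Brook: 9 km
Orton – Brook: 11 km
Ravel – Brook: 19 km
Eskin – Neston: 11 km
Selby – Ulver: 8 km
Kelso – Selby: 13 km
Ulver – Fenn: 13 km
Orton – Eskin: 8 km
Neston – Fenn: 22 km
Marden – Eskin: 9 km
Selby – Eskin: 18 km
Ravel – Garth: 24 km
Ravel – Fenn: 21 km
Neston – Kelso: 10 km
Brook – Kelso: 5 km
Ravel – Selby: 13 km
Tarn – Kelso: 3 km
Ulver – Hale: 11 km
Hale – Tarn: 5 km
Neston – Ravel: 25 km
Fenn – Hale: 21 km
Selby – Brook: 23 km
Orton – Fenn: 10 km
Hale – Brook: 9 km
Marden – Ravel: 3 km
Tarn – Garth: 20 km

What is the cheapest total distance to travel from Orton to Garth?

33 km

Shortest distances from Orton:
Orton: 0
Eskin: 8  (via Orton)
Fenn: 10  (via Orton)
Brook: 11  (via Orton)
Tarn: 13  (via Brook)
Ulver: 15  (via Tarn)
Marden: 15  (via Tarn)
Kelso: 16  (via Brook)
Hale: 18  (via Tarn)
Ravel: 18  (via Marden)
Neston: 19  (via Eskin)
Selby: 23  (via Ulver)
Garth: 33  (via Tarn)
Shortest route: Orton–Brook–Tarn–Garth = 33 km.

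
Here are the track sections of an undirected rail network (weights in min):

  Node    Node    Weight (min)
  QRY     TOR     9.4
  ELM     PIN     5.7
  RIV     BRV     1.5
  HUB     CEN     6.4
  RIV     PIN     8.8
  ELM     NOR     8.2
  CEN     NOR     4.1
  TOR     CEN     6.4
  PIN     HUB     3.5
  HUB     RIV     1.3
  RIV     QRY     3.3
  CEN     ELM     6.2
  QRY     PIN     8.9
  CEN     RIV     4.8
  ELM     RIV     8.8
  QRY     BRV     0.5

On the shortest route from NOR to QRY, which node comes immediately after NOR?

CEN

Compare a few routes:
NOR–CEN–RIV–BRV–QRY: 4.1+4.8+1.5+0.5 = 10.9
NOR–CEN–RIV–QRY: 4.1+4.8+3.3 = 12.2
NOR–CEN–HUB–RIV–BRV–QRY: 4.1+6.4+1.3+1.5+0.5 = 13.8
NOR–CEN–HUB–RIV–QRY: 4.1+6.4+1.3+3.3 = 15.1
Cheapest is NOR–CEN–RIV–BRV–QRY at 10.9 min.
So from NOR the first move is to CEN.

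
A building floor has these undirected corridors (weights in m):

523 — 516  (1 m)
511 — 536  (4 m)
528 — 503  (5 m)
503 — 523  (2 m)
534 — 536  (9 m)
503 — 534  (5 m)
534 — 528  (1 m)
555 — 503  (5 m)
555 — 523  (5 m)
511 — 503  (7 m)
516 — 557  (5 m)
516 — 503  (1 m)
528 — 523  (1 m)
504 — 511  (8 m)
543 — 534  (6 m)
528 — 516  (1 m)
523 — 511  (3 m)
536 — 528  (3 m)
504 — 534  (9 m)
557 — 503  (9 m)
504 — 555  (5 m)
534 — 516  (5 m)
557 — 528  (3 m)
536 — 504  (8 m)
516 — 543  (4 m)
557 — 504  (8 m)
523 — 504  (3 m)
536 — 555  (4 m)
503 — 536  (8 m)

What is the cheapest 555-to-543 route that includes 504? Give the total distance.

13 m

Best 555 to 504: 555 → 504 costing 5
Shortest 504→543: 504 → 523 → 516 → 543 = 8
Total via 504: 5 + 8 = 13 m.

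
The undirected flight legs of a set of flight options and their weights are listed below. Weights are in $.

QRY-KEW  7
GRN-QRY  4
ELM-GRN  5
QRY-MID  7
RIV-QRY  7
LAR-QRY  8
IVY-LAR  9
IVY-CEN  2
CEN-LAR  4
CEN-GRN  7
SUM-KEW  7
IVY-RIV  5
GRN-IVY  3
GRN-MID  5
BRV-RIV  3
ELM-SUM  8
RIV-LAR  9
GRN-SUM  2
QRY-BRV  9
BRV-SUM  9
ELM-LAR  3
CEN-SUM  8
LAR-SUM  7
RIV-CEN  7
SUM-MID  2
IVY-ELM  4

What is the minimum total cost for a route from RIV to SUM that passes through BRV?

Best RIV to BRV: RIV → BRV costing 3
Best BRV to SUM: BRV → SUM costing 9
Total via BRV: 3 + 9 = $12.

$12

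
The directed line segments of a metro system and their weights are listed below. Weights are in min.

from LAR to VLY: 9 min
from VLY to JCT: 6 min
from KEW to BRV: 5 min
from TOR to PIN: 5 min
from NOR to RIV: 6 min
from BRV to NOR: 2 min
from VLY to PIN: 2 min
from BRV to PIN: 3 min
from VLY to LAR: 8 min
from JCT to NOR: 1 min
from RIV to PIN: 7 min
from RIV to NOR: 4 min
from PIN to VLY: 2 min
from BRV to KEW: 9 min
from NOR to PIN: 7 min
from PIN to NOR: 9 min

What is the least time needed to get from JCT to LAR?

18 min

Shortest distances from JCT:
JCT: 0
NOR: 1  (via JCT)
RIV: 7  (via NOR)
PIN: 8  (via NOR)
VLY: 10  (via PIN)
LAR: 18  (via VLY)
Shortest route: JCT–NOR–PIN–VLY–LAR = 18 min.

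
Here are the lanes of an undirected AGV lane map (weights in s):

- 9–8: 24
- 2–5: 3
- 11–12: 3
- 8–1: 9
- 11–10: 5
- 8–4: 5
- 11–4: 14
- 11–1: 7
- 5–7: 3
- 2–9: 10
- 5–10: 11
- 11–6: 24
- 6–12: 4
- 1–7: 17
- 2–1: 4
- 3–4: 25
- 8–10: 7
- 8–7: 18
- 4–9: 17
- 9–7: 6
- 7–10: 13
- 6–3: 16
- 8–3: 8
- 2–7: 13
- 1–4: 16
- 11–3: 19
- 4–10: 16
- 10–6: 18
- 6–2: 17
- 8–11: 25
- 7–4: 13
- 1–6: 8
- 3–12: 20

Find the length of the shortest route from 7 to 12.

Shortest distances from 7:
7: 0
5: 3  (via 7)
2: 6  (via 5)
9: 6  (via 7)
1: 10  (via 2)
4: 13  (via 7)
10: 13  (via 7)
11: 17  (via 1)
6: 18  (via 1)
8: 18  (via 7)
12: 20  (via 11)
Shortest route: 7–5–2–1–11–12 = 20 s.

20 s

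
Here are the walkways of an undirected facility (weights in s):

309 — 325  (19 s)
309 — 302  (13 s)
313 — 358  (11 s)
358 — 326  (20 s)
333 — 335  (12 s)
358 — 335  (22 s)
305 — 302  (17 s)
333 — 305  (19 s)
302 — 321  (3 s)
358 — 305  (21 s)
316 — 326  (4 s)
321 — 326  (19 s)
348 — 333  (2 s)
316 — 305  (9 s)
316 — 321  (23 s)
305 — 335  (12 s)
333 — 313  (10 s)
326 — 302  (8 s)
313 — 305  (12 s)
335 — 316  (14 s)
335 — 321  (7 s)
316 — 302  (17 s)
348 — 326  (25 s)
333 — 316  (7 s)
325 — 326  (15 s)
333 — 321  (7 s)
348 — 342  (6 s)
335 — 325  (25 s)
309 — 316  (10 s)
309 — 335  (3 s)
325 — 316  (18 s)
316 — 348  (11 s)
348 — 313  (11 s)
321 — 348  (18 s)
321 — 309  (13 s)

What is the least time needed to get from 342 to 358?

Enumerating some paths:
342–348–333–313–358: 6+2+10+11 = 29
342–348–333–316–326–358: 6+2+7+4+20 = 39
342–348–313–358: 6+11+11 = 28
342–348–316–326–358: 6+11+4+20 = 41
Cheapest is 342–348–313–358 at 28 s.

28 s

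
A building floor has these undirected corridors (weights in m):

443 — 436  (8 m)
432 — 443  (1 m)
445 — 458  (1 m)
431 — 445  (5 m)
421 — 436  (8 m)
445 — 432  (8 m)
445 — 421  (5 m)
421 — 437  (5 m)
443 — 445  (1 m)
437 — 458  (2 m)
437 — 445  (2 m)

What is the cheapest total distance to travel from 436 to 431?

Shortest distances from 436:
436: 0
421: 8  (via 436)
443: 8  (via 436)
432: 9  (via 443)
445: 9  (via 443)
458: 10  (via 445)
437: 11  (via 445)
431: 14  (via 445)
Shortest route: 436 → 443 → 445 → 431 = 14 m.

14 m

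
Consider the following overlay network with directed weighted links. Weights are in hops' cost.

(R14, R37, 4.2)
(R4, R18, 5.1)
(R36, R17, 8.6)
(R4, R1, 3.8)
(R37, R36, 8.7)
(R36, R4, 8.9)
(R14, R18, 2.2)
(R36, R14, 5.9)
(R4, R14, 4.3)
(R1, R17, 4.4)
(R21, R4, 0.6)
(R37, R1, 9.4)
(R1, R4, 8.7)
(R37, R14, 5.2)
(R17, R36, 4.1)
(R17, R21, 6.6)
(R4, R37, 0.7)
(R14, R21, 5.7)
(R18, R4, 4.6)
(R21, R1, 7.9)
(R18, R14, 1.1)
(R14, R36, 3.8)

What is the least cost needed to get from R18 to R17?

Settle nodes by increasing distance from R18:
R18: 0
R14: 1.1  (via R18)
R4: 4.6  (via R18)
R36: 4.9  (via R14)
R37: 5.3  (via R14)
R21: 6.8  (via R14)
R1: 8.4  (via R4)
R17: 12.8  (via R1)
Shortest route: R18 → R4 → R1 → R17 = 12.8 hops' cost.

12.8 hops' cost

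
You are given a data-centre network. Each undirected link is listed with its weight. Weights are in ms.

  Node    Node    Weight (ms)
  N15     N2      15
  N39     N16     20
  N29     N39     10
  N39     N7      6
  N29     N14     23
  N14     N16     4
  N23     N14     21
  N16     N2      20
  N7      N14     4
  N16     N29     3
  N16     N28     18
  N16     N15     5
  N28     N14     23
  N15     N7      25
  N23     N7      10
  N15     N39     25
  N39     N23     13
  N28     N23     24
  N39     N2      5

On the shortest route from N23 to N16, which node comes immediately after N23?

Candidate routes:
N23–N7–N14–N16: 10+4+4 = 18
N23–N14–N16: 21+4 = 25
N23–N39–N29–N16: 13+10+3 = 26
Cheapest is N23–N7–N14–N16 at 18 ms.
So from N23 the first move is to N7.

N7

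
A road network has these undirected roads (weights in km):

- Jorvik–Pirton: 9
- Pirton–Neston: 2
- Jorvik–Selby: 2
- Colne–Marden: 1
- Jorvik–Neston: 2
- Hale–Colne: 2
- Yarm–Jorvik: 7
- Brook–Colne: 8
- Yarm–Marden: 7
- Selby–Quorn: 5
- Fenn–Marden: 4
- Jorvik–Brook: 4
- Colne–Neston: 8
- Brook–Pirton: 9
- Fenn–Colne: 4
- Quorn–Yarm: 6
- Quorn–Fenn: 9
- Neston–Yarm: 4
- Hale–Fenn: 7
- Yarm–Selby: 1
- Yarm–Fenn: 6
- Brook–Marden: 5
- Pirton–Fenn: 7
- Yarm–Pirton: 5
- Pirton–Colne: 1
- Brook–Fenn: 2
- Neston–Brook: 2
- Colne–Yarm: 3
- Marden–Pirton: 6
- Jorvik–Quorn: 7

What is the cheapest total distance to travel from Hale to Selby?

6 km

Shortest distances from Hale:
Hale: 0
Colne: 2  (via Hale)
Marden: 3  (via Colne)
Pirton: 3  (via Colne)
Yarm: 5  (via Colne)
Neston: 5  (via Pirton)
Selby: 6  (via Yarm)
Shortest route: Hale → Colne → Yarm → Selby = 6 km.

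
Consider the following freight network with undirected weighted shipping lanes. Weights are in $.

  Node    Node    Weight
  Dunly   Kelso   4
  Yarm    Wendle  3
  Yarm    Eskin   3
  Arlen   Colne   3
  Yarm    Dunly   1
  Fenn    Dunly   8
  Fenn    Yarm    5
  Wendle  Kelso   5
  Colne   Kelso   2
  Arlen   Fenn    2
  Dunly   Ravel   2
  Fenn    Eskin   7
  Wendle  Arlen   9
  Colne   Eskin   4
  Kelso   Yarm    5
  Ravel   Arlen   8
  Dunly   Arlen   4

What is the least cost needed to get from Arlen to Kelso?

Enumerating some paths:
Arlen–Dunly–Yarm–Kelso: 4+1+5 = 10
Arlen–Fenn–Yarm–Kelso: 2+5+5 = 12
Arlen–Colne–Kelso: 3+2 = 5
Arlen–Dunly–Kelso: 4+4 = 8
The minimum is $5 via Arlen–Colne–Kelso.

$5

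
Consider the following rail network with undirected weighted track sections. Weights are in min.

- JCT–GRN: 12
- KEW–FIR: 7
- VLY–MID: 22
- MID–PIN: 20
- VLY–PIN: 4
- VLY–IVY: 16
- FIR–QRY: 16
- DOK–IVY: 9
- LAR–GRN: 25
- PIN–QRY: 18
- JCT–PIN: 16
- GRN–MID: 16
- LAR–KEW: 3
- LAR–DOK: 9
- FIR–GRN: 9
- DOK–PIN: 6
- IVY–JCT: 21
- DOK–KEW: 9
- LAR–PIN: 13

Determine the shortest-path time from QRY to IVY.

33 min

Settle nodes by increasing distance from QRY:
QRY: 0
FIR: 16  (via QRY)
PIN: 18  (via QRY)
VLY: 22  (via PIN)
KEW: 23  (via FIR)
DOK: 24  (via PIN)
GRN: 25  (via FIR)
LAR: 26  (via KEW)
IVY: 33  (via DOK)
Shortest route: QRY–PIN–DOK–IVY = 33 min.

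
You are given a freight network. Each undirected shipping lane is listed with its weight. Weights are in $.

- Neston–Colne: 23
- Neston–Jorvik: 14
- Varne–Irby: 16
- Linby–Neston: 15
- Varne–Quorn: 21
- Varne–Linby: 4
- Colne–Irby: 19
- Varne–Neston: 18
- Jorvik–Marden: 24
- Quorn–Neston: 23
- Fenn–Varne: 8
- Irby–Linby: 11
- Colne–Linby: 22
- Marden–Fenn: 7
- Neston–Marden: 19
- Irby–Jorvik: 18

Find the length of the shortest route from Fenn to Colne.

Running Dijkstra from Fenn:
Fenn: 0
Marden: 7  (via Fenn)
Varne: 8  (via Fenn)
Linby: 12  (via Varne)
Irby: 23  (via Linby)
Neston: 26  (via Marden)
Quorn: 29  (via Varne)
Jorvik: 31  (via Marden)
Colne: 34  (via Linby)
Shortest route: Fenn → Varne → Linby → Colne = $34.

$34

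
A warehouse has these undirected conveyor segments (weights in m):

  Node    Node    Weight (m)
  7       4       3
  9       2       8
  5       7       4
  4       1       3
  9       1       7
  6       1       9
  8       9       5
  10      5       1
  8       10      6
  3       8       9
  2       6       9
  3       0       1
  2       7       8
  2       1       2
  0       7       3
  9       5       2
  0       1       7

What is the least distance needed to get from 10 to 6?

Compare a few routes:
10–5–9–1–6: 1+2+7+9 = 19
10–5–7–4–1–6: 1+4+3+3+9 = 20
The minimum is 19 m via 10–5–9–1–6.

19 m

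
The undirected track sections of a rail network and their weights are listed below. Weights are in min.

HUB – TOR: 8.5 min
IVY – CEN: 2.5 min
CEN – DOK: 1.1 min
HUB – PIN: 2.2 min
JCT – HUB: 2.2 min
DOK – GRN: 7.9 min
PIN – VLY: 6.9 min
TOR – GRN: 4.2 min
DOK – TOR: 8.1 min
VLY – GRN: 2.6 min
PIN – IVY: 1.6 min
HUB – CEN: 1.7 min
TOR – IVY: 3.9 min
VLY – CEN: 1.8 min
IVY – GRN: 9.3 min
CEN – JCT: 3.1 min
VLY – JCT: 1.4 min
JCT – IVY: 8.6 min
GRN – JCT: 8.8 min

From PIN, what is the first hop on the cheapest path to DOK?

Compare a few routes:
PIN–HUB–CEN–DOK: 2.2+1.7+1.1 = 5
PIN–IVY–CEN–DOK: 1.6+2.5+1.1 = 5.2
PIN–HUB–JCT–CEN–DOK: 2.2+2.2+3.1+1.1 = 8.6
Cheapest is PIN–HUB–CEN–DOK at 5 min.
So from PIN the first move is to HUB.

HUB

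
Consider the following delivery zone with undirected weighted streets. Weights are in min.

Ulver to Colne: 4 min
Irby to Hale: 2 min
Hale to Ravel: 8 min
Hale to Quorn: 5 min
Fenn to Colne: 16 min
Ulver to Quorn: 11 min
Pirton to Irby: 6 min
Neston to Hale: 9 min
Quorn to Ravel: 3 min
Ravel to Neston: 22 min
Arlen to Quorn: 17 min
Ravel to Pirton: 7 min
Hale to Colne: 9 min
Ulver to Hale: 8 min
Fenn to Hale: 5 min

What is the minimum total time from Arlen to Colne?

31 min

Enumerating some paths:
Arlen–Quorn–Ulver–Colne: 17+11+4 = 32
Arlen–Quorn–Hale–Colne: 17+5+9 = 31
Cheapest is Arlen–Quorn–Hale–Colne at 31 min.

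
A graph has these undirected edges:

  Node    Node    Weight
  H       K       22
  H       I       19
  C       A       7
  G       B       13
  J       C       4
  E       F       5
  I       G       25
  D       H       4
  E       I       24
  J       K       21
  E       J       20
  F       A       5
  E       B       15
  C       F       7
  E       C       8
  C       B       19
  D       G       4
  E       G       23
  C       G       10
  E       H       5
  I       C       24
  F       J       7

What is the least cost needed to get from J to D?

Settle nodes by increasing distance from J:
J: 0
C: 4  (via J)
F: 7  (via J)
A: 11  (via C)
E: 12  (via C)
G: 14  (via C)
H: 17  (via E)
D: 18  (via G)
Shortest route: J–C–G–D = 18.

18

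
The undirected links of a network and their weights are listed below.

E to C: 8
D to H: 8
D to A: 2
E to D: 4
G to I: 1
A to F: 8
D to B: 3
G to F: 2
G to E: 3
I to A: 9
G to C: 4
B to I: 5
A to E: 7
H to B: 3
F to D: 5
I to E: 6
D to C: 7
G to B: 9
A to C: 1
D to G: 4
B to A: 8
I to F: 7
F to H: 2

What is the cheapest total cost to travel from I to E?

Shortest distances from I:
I: 0
G: 1  (via I)
F: 3  (via G)
E: 4  (via G)
Shortest route: I–G–E = 4.

4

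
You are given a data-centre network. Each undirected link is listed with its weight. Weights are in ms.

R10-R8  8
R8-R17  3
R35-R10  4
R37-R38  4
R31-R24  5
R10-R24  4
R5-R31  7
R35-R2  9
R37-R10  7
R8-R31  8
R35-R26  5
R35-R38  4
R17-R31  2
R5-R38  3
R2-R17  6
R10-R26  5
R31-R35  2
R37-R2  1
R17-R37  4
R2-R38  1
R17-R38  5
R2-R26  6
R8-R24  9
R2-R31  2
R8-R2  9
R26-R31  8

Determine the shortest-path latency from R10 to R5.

Settle nodes by increasing distance from R10:
R10: 0
R35: 4  (via R10)
R24: 4  (via R10)
R26: 5  (via R10)
R31: 6  (via R35)
R37: 7  (via R10)
R8: 8  (via R10)
R17: 8  (via R31)
R2: 8  (via R31)
R38: 8  (via R35)
R5: 11  (via R38)
Shortest route: R10 → R35 → R38 → R5 = 11 ms.

11 ms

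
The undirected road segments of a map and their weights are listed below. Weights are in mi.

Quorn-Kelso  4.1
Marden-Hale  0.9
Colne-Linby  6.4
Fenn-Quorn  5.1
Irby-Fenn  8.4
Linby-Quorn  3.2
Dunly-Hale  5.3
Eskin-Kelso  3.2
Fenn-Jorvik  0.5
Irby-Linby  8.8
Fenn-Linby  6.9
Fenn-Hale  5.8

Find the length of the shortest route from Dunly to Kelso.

20.3 mi

Enumerating some paths:
Dunly - Hale - Fenn - Linby - Quorn - Kelso: 5.3+5.8+6.9+3.2+4.1 = 25.3
Dunly - Hale - Fenn - Quorn - Kelso: 5.3+5.8+5.1+4.1 = 20.3
The minimum is 20.3 mi via Dunly - Hale - Fenn - Quorn - Kelso.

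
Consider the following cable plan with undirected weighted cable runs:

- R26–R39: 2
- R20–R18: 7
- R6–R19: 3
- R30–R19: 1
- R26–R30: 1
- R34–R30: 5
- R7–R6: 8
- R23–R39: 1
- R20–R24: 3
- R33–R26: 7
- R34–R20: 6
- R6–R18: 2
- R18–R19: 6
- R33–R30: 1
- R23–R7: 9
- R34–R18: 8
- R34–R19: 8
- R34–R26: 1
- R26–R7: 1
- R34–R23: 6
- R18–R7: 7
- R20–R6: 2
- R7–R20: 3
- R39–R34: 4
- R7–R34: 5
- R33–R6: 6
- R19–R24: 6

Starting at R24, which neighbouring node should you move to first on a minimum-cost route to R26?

R20

Candidate routes:
R24 → R19 → R30 → R26: 6+1+1 = 8
R24 → R20 → R6 → R19 → R30 → R26: 3+2+3+1+1 = 10
R24 → R20 → R7 → R26: 3+3+1 = 7
The minimum is 7 via R24 → R20 → R7 → R26.
So from R24 the first move is to R20.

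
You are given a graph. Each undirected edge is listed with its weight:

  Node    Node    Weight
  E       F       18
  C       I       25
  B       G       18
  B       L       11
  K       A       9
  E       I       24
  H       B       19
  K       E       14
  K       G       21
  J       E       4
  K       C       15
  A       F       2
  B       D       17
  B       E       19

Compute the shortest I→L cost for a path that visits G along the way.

Shortest I→G: I–E–K–G = 59
Best G to L: G–B–L costing 29
Total via G: 59 + 29 = 88.

88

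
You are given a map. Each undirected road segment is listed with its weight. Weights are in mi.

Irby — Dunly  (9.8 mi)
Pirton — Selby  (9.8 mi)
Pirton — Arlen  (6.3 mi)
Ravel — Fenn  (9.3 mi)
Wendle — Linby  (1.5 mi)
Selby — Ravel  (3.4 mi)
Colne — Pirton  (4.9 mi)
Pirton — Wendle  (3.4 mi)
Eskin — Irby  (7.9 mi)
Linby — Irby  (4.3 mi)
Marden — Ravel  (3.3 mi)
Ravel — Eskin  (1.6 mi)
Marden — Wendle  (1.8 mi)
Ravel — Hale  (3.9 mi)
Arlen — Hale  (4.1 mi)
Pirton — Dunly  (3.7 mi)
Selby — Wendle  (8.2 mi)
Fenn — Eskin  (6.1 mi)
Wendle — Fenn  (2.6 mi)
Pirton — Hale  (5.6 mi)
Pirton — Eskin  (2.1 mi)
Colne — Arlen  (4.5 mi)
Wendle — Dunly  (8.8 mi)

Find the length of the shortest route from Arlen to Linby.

11.2 mi

Candidate routes:
Arlen - Hale - Pirton - Wendle - Linby: 4.1+5.6+3.4+1.5 = 14.6
Arlen - Colne - Pirton - Wendle - Linby: 4.5+4.9+3.4+1.5 = 14.3
Arlen - Hale - Ravel - Marden - Wendle - Linby: 4.1+3.9+3.3+1.8+1.5 = 14.6
Arlen - Pirton - Wendle - Linby: 6.3+3.4+1.5 = 11.2
Cheapest is Arlen - Pirton - Wendle - Linby at 11.2 mi.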